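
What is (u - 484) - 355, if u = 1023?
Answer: 184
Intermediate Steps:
(u - 484) - 355 = (1023 - 484) - 355 = 539 - 355 = 184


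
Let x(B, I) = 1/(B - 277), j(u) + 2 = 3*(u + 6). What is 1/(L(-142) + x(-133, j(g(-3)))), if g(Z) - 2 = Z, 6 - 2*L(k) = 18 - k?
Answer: -410/31571 ≈ -0.012987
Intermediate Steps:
L(k) = -6 + k/2 (L(k) = 3 - (18 - k)/2 = 3 + (-9 + k/2) = -6 + k/2)
g(Z) = 2 + Z
j(u) = 16 + 3*u (j(u) = -2 + 3*(u + 6) = -2 + 3*(6 + u) = -2 + (18 + 3*u) = 16 + 3*u)
x(B, I) = 1/(-277 + B)
1/(L(-142) + x(-133, j(g(-3)))) = 1/((-6 + (½)*(-142)) + 1/(-277 - 133)) = 1/((-6 - 71) + 1/(-410)) = 1/(-77 - 1/410) = 1/(-31571/410) = -410/31571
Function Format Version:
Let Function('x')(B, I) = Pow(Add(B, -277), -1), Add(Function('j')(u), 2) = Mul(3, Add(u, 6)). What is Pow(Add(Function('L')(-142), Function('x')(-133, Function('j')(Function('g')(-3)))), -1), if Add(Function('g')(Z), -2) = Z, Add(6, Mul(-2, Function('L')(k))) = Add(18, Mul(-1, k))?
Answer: Rational(-410, 31571) ≈ -0.012987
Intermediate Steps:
Function('L')(k) = Add(-6, Mul(Rational(1, 2), k)) (Function('L')(k) = Add(3, Mul(Rational(-1, 2), Add(18, Mul(-1, k)))) = Add(3, Add(-9, Mul(Rational(1, 2), k))) = Add(-6, Mul(Rational(1, 2), k)))
Function('g')(Z) = Add(2, Z)
Function('j')(u) = Add(16, Mul(3, u)) (Function('j')(u) = Add(-2, Mul(3, Add(u, 6))) = Add(-2, Mul(3, Add(6, u))) = Add(-2, Add(18, Mul(3, u))) = Add(16, Mul(3, u)))
Function('x')(B, I) = Pow(Add(-277, B), -1)
Pow(Add(Function('L')(-142), Function('x')(-133, Function('j')(Function('g')(-3)))), -1) = Pow(Add(Add(-6, Mul(Rational(1, 2), -142)), Pow(Add(-277, -133), -1)), -1) = Pow(Add(Add(-6, -71), Pow(-410, -1)), -1) = Pow(Add(-77, Rational(-1, 410)), -1) = Pow(Rational(-31571, 410), -1) = Rational(-410, 31571)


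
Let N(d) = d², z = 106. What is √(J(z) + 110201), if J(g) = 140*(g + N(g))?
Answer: √1698081 ≈ 1303.1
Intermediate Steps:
J(g) = 140*g + 140*g² (J(g) = 140*(g + g²) = 140*g + 140*g²)
√(J(z) + 110201) = √(140*106*(1 + 106) + 110201) = √(140*106*107 + 110201) = √(1587880 + 110201) = √1698081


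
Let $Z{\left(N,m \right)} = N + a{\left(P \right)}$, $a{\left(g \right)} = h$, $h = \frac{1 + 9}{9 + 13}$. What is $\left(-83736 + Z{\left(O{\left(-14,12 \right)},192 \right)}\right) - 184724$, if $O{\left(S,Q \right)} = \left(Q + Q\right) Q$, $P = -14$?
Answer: $- \frac{2949887}{11} \approx -2.6817 \cdot 10^{5}$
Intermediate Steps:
$h = \frac{5}{11}$ ($h = \frac{10}{22} = 10 \cdot \frac{1}{22} = \frac{5}{11} \approx 0.45455$)
$a{\left(g \right)} = \frac{5}{11}$
$O{\left(S,Q \right)} = 2 Q^{2}$ ($O{\left(S,Q \right)} = 2 Q Q = 2 Q^{2}$)
$Z{\left(N,m \right)} = \frac{5}{11} + N$ ($Z{\left(N,m \right)} = N + \frac{5}{11} = \frac{5}{11} + N$)
$\left(-83736 + Z{\left(O{\left(-14,12 \right)},192 \right)}\right) - 184724 = \left(-83736 + \left(\frac{5}{11} + 2 \cdot 12^{2}\right)\right) - 184724 = \left(-83736 + \left(\frac{5}{11} + 2 \cdot 144\right)\right) - 184724 = \left(-83736 + \left(\frac{5}{11} + 288\right)\right) - 184724 = \left(-83736 + \frac{3173}{11}\right) - 184724 = - \frac{917923}{11} - 184724 = - \frac{2949887}{11}$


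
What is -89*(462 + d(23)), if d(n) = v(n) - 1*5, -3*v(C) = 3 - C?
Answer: -123799/3 ≈ -41266.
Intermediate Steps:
v(C) = -1 + C/3 (v(C) = -(3 - C)/3 = -1 + C/3)
d(n) = -6 + n/3 (d(n) = (-1 + n/3) - 1*5 = (-1 + n/3) - 5 = -6 + n/3)
-89*(462 + d(23)) = -89*(462 + (-6 + (⅓)*23)) = -89*(462 + (-6 + 23/3)) = -89*(462 + 5/3) = -89*1391/3 = -123799/3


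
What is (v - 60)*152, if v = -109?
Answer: -25688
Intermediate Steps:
(v - 60)*152 = (-109 - 60)*152 = -169*152 = -25688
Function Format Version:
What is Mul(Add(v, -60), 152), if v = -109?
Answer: -25688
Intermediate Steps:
Mul(Add(v, -60), 152) = Mul(Add(-109, -60), 152) = Mul(-169, 152) = -25688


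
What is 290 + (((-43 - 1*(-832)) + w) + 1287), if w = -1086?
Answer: 1280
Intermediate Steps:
290 + (((-43 - 1*(-832)) + w) + 1287) = 290 + (((-43 - 1*(-832)) - 1086) + 1287) = 290 + (((-43 + 832) - 1086) + 1287) = 290 + ((789 - 1086) + 1287) = 290 + (-297 + 1287) = 290 + 990 = 1280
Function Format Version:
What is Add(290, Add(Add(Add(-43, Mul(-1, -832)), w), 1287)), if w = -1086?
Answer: 1280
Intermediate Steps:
Add(290, Add(Add(Add(-43, Mul(-1, -832)), w), 1287)) = Add(290, Add(Add(Add(-43, Mul(-1, -832)), -1086), 1287)) = Add(290, Add(Add(Add(-43, 832), -1086), 1287)) = Add(290, Add(Add(789, -1086), 1287)) = Add(290, Add(-297, 1287)) = Add(290, 990) = 1280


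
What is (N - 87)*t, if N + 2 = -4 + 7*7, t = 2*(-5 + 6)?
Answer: -88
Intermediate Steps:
t = 2 (t = 2*1 = 2)
N = 43 (N = -2 + (-4 + 7*7) = -2 + (-4 + 49) = -2 + 45 = 43)
(N - 87)*t = (43 - 87)*2 = -44*2 = -88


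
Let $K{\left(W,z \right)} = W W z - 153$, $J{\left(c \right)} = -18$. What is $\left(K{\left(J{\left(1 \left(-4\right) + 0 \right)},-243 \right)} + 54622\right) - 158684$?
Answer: $-182947$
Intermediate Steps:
$K{\left(W,z \right)} = -153 + z W^{2}$ ($K{\left(W,z \right)} = W^{2} z - 153 = z W^{2} - 153 = -153 + z W^{2}$)
$\left(K{\left(J{\left(1 \left(-4\right) + 0 \right)},-243 \right)} + 54622\right) - 158684 = \left(\left(-153 - 243 \left(-18\right)^{2}\right) + 54622\right) - 158684 = \left(\left(-153 - 78732\right) + 54622\right) - 158684 = \left(-78885 + 54622\right) - 158684 = -24263 - 158684 = -182947$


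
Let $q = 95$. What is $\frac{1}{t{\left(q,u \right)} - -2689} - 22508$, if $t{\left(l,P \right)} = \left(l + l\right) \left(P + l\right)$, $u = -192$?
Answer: $- \frac{354298429}{15741} \approx -22508.0$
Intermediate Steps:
$t{\left(l,P \right)} = 2 l \left(P + l\right)$
$\frac{1}{t{\left(q,u \right)} - -2689} - 22508 = \frac{1}{2 \cdot 95 \left(-192 + 95\right) - -2689} - 22508 = \frac{1}{2 \cdot 95 \left(-97\right) + \left(-50 + 2739\right)} - 22508 = \frac{1}{-18430 + 2689} - 22508 = \frac{1}{-15741} - 22508 = - \frac{1}{15741} - 22508 = - \frac{354298429}{15741}$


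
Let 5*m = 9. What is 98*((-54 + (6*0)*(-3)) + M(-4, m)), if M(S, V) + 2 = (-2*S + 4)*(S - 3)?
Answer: -13720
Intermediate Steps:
m = 9/5 (m = (1/5)*9 = 9/5 ≈ 1.8000)
M(S, V) = -2 + (-3 + S)*(4 - 2*S) (M(S, V) = -2 + (-2*S + 4)*(S - 3) = -2 + (4 - 2*S)*(-3 + S) = -2 + (-3 + S)*(4 - 2*S))
98*((-54 + (6*0)*(-3)) + M(-4, m)) = 98*((-54 + (6*0)*(-3)) + (-14 - 2*(-4)**2 + 10*(-4))) = 98*((-54 + 0*(-3)) + (-14 - 2*16 - 40)) = 98*((-54 + 0) + (-14 - 32 - 40)) = 98*(-54 - 86) = 98*(-140) = -13720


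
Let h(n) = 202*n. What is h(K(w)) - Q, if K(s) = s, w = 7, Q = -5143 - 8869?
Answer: 15426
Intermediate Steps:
Q = -14012
h(K(w)) - Q = 202*7 - 1*(-14012) = 1414 + 14012 = 15426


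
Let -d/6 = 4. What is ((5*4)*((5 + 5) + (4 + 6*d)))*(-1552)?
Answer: 4035200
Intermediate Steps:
d = -24 (d = -6*4 = -24)
((5*4)*((5 + 5) + (4 + 6*d)))*(-1552) = ((5*4)*((5 + 5) + (4 + 6*(-24))))*(-1552) = (20*(10 + (4 - 144)))*(-1552) = (20*(10 - 140))*(-1552) = (20*(-130))*(-1552) = -2600*(-1552) = 4035200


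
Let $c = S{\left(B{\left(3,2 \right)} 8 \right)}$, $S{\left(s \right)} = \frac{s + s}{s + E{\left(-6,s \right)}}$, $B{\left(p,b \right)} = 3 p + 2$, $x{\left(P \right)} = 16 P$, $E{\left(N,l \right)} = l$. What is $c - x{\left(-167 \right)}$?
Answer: $2673$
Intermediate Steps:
$B{\left(p,b \right)} = 2 + 3 p$
$S{\left(s \right)} = 1$ ($S{\left(s \right)} = \frac{s + s}{s + s} = \frac{2 s}{2 s} = 2 s \frac{1}{2 s} = 1$)
$c = 1$
$c - x{\left(-167 \right)} = 1 - 16 \left(-167\right) = 1 - -2672 = 1 + 2672 = 2673$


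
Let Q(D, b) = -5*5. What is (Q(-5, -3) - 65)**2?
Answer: 8100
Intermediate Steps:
Q(D, b) = -25
(Q(-5, -3) - 65)**2 = (-25 - 65)**2 = (-90)**2 = 8100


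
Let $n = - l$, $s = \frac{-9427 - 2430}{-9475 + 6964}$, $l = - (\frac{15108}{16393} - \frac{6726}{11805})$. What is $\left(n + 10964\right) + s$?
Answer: $\frac{1776723512936369}{161975708505} \approx 10969.0$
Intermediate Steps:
$l = - \frac{22696874}{64506455}$ ($l = - (15108 \cdot \frac{1}{16393} - \frac{2242}{3935}) = - (\frac{15108}{16393} - \frac{2242}{3935}) = \left(-1\right) \frac{22696874}{64506455} = - \frac{22696874}{64506455} \approx -0.35185$)
$s = \frac{11857}{2511}$ ($s = - \frac{11857}{-2511} = \left(-11857\right) \left(- \frac{1}{2511}\right) = \frac{11857}{2511} \approx 4.722$)
$n = \frac{22696874}{64506455}$ ($n = \left(-1\right) \left(- \frac{22696874}{64506455}\right) = \frac{22696874}{64506455} \approx 0.35185$)
$\left(n + 10964\right) + s = \left(\frac{22696874}{64506455} + 10964\right) + \frac{11857}{2511} = \frac{707271469494}{64506455} + \frac{11857}{2511} = \frac{1776723512936369}{161975708505}$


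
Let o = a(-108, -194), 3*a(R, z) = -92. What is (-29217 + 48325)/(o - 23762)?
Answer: -28662/35689 ≈ -0.80310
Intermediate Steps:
a(R, z) = -92/3 (a(R, z) = (⅓)*(-92) = -92/3)
o = -92/3 ≈ -30.667
(-29217 + 48325)/(o - 23762) = (-29217 + 48325)/(-92/3 - 23762) = 19108/(-71378/3) = 19108*(-3/71378) = -28662/35689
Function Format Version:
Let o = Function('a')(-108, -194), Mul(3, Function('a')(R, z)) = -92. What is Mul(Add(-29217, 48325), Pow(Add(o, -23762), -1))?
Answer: Rational(-28662, 35689) ≈ -0.80310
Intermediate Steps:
Function('a')(R, z) = Rational(-92, 3) (Function('a')(R, z) = Mul(Rational(1, 3), -92) = Rational(-92, 3))
o = Rational(-92, 3) ≈ -30.667
Mul(Add(-29217, 48325), Pow(Add(o, -23762), -1)) = Mul(Add(-29217, 48325), Pow(Add(Rational(-92, 3), -23762), -1)) = Mul(19108, Pow(Rational(-71378, 3), -1)) = Mul(19108, Rational(-3, 71378)) = Rational(-28662, 35689)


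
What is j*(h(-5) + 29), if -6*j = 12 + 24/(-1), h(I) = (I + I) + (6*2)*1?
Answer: 62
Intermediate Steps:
h(I) = 12 + 2*I (h(I) = 2*I + 12*1 = 2*I + 12 = 12 + 2*I)
j = 2 (j = -(12 + 24/(-1))/6 = -(12 + 24*(-1))/6 = -(12 - 24)/6 = -⅙*(-12) = 2)
j*(h(-5) + 29) = 2*((12 + 2*(-5)) + 29) = 2*((12 - 10) + 29) = 2*(2 + 29) = 2*31 = 62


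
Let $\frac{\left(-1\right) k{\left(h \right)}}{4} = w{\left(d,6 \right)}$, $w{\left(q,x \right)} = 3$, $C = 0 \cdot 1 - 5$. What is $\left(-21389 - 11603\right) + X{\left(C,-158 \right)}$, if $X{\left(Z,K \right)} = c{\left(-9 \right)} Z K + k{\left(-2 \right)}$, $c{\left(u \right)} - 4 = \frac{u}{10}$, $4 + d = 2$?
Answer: $-30555$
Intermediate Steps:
$C = -5$ ($C = 0 - 5 = -5$)
$d = -2$ ($d = -4 + 2 = -2$)
$k{\left(h \right)} = -12$ ($k{\left(h \right)} = \left(-4\right) 3 = -12$)
$c{\left(u \right)} = 4 + \frac{u}{10}$
$X{\left(Z,K \right)} = -12 + \frac{31 K Z}{10}$ ($X{\left(Z,K \right)} = \left(4 + \frac{1}{10} \left(-9\right)\right) Z K - 12 = \left(4 - \frac{9}{10}\right) Z K - 12 = \frac{31 Z}{10} K - 12 = \frac{31 K Z}{10} - 12 = -12 + \frac{31 K Z}{10}$)
$\left(-21389 - 11603\right) + X{\left(C,-158 \right)} = \left(-21389 - 11603\right) - \left(12 + \frac{2449}{5} \left(-5\right)\right) = -32992 + \left(-12 + 2449\right) = -32992 + 2437 = -30555$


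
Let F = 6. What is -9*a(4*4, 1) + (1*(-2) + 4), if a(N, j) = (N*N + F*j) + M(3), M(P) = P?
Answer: -2383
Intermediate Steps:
a(N, j) = 3 + N² + 6*j (a(N, j) = (N*N + 6*j) + 3 = (N² + 6*j) + 3 = 3 + N² + 6*j)
-9*a(4*4, 1) + (1*(-2) + 4) = -9*(3 + (4*4)² + 6*1) + (1*(-2) + 4) = -9*(3 + 16² + 6) + (-2 + 4) = -9*(3 + 256 + 6) + 2 = -9*265 + 2 = -2385 + 2 = -2383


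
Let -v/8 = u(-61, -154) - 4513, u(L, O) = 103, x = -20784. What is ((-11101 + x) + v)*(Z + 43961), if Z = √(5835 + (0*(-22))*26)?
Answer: 149247595 + 3395*√5835 ≈ 1.4951e+8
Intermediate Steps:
v = 35280 (v = -8*(103 - 4513) = -8*(-4410) = 35280)
Z = √5835 (Z = √(5835 + 0*26) = √(5835 + 0) = √5835 ≈ 76.387)
((-11101 + x) + v)*(Z + 43961) = ((-11101 - 20784) + 35280)*(√5835 + 43961) = (-31885 + 35280)*(43961 + √5835) = 3395*(43961 + √5835) = 149247595 + 3395*√5835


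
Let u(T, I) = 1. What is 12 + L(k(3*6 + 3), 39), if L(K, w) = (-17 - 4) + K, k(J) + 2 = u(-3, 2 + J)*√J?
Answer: -11 + √21 ≈ -6.4174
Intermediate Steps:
k(J) = -2 + √J (k(J) = -2 + 1*√J = -2 + √J)
L(K, w) = -21 + K
12 + L(k(3*6 + 3), 39) = 12 + (-21 + (-2 + √(3*6 + 3))) = 12 + (-21 + (-2 + √(18 + 3))) = 12 + (-21 + (-2 + √21)) = 12 + (-23 + √21) = -11 + √21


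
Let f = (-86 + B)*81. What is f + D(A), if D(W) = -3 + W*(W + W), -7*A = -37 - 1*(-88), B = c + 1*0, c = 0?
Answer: -336279/49 ≈ -6862.8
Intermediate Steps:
B = 0 (B = 0 + 1*0 = 0 + 0 = 0)
f = -6966 (f = (-86 + 0)*81 = -86*81 = -6966)
A = -51/7 (A = -(-37 - 1*(-88))/7 = -(-37 + 88)/7 = -1/7*51 = -51/7 ≈ -7.2857)
D(W) = -3 + 2*W**2 (D(W) = -3 + W*(2*W) = -3 + 2*W**2)
f + D(A) = -6966 + (-3 + 2*(-51/7)**2) = -6966 + (-3 + 2*(2601/49)) = -6966 + (-3 + 5202/49) = -6966 + 5055/49 = -336279/49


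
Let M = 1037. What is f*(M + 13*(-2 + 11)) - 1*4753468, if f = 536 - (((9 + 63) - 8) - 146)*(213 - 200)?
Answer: -2904760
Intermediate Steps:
f = 1602 (f = 536 - ((72 - 8) - 146)*13 = 536 - (64 - 146)*13 = 536 - (-82)*13 = 536 - 1*(-1066) = 536 + 1066 = 1602)
f*(M + 13*(-2 + 11)) - 1*4753468 = 1602*(1037 + 13*(-2 + 11)) - 1*4753468 = 1602*(1037 + 13*9) - 4753468 = 1602*(1037 + 117) - 4753468 = 1602*1154 - 4753468 = 1848708 - 4753468 = -2904760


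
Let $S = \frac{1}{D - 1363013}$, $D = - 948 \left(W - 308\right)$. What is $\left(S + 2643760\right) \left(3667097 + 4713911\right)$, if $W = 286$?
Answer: $\frac{29738674226591461552}{1342157} \approx 2.2157 \cdot 10^{13}$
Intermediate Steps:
$D = 20856$ ($D = - 948 \left(286 - 308\right) = \left(-948\right) \left(-22\right) = 20856$)
$S = - \frac{1}{1342157}$ ($S = \frac{1}{20856 - 1363013} = \frac{1}{-1342157} = - \frac{1}{1342157} \approx -7.4507 \cdot 10^{-7}$)
$\left(S + 2643760\right) \left(3667097 + 4713911\right) = \left(- \frac{1}{1342157} + 2643760\right) \left(3667097 + 4713911\right) = \frac{3548340990319}{1342157} \cdot 8381008 = \frac{29738674226591461552}{1342157}$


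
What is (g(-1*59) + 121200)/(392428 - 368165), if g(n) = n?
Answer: 121141/24263 ≈ 4.9928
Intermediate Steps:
(g(-1*59) + 121200)/(392428 - 368165) = (-1*59 + 121200)/(392428 - 368165) = (-59 + 121200)/24263 = 121141*(1/24263) = 121141/24263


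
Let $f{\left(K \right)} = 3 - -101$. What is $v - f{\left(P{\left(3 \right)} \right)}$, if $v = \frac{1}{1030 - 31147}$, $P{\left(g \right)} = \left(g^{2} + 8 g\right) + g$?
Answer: $- \frac{3132169}{30117} \approx -104.0$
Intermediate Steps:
$P{\left(g \right)} = g^{2} + 9 g$
$f{\left(K \right)} = 104$ ($f{\left(K \right)} = 3 + 101 = 104$)
$v = - \frac{1}{30117}$ ($v = \frac{1}{-30117} = - \frac{1}{30117} \approx -3.3204 \cdot 10^{-5}$)
$v - f{\left(P{\left(3 \right)} \right)} = - \frac{1}{30117} - 104 = - \frac{3132169}{30117}$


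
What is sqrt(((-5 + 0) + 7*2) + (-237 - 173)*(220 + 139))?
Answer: I*sqrt(147181) ≈ 383.64*I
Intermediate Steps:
sqrt(((-5 + 0) + 7*2) + (-237 - 173)*(220 + 139)) = sqrt((-5 + 14) - 410*359) = sqrt(9 - 147190) = sqrt(-147181) = I*sqrt(147181)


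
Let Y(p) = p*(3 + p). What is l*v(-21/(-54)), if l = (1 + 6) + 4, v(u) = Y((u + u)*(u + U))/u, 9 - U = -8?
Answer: 9216911/1458 ≈ 6321.6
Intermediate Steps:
U = 17 (U = 9 - 1*(-8) = 9 + 8 = 17)
v(u) = 2*(3 + 2*u*(17 + u))*(17 + u) (v(u) = (((u + u)*(u + 17))*(3 + (u + u)*(u + 17)))/u = (((2*u)*(17 + u))*(3 + (2*u)*(17 + u)))/u = ((2*u*(17 + u))*(3 + 2*u*(17 + u)))/u = (2*u*(3 + 2*u*(17 + u))*(17 + u))/u = 2*(3 + 2*u*(17 + u))*(17 + u))
l = 11 (l = 7 + 4 = 11)
l*v(-21/(-54)) = 11*(2*(3 + 2*(-21/(-54))*(17 - 21/(-54)))*(17 - 21/(-54))) = 11*(2*(3 + 2*(-21*(-1/54))*(17 - 21*(-1/54)))*(17 - 21*(-1/54))) = 11*(2*(3 + 2*(7/18)*(17 + 7/18))*(17 + 7/18)) = 11*(2*(3 + 2*(7/18)*(313/18))*(313/18)) = 11*(2*(3 + 2191/162)*(313/18)) = 11*(2*(2677/162)*(313/18)) = 11*(837901/1458) = 9216911/1458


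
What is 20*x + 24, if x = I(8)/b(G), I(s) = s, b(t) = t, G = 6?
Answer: 152/3 ≈ 50.667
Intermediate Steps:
x = 4/3 (x = 8/6 = 8*(⅙) = 4/3 ≈ 1.3333)
20*x + 24 = 20*(4/3) + 24 = 80/3 + 24 = 152/3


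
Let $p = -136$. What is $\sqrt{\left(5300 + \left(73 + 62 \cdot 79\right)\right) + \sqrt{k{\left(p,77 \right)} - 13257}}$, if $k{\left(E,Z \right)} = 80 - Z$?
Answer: $\sqrt{10271 + 47 i \sqrt{6}} \approx 101.35 + 0.568 i$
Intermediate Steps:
$\sqrt{\left(5300 + \left(73 + 62 \cdot 79\right)\right) + \sqrt{k{\left(p,77 \right)} - 13257}} = \sqrt{\left(5300 + \left(73 + 62 \cdot 79\right)\right) + \sqrt{\left(80 - 77\right) - 13257}} = \sqrt{\left(5300 + \left(73 + 4898\right)\right) + \sqrt{\left(80 - 77\right) - 13257}} = \sqrt{\left(5300 + 4971\right) + \sqrt{3 - 13257}} = \sqrt{10271 + \sqrt{-13254}} = \sqrt{10271 + 47 i \sqrt{6}}$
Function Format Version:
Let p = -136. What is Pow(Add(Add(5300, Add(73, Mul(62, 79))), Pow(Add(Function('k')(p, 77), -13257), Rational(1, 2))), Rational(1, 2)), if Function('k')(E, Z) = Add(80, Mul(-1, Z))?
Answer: Pow(Add(10271, Mul(47, I, Pow(6, Rational(1, 2)))), Rational(1, 2)) ≈ Add(101.35, Mul(0.5680, I))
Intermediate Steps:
Pow(Add(Add(5300, Add(73, Mul(62, 79))), Pow(Add(Function('k')(p, 77), -13257), Rational(1, 2))), Rational(1, 2)) = Pow(Add(Add(5300, Add(73, Mul(62, 79))), Pow(Add(Add(80, Mul(-1, 77)), -13257), Rational(1, 2))), Rational(1, 2)) = Pow(Add(Add(5300, Add(73, 4898)), Pow(Add(Add(80, -77), -13257), Rational(1, 2))), Rational(1, 2)) = Pow(Add(Add(5300, 4971), Pow(Add(3, -13257), Rational(1, 2))), Rational(1, 2)) = Pow(Add(10271, Pow(-13254, Rational(1, 2))), Rational(1, 2)) = Pow(Add(10271, Mul(47, I, Pow(6, Rational(1, 2)))), Rational(1, 2))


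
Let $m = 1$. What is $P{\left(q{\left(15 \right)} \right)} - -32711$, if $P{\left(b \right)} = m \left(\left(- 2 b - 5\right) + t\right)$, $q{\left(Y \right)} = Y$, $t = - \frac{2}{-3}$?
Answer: $\frac{98030}{3} \approx 32677.0$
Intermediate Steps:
$t = \frac{2}{3}$ ($t = \left(-2\right) \left(- \frac{1}{3}\right) = \frac{2}{3} \approx 0.66667$)
$P{\left(b \right)} = - \frac{13}{3} - 2 b$ ($P{\left(b \right)} = 1 \left(\left(- 2 b - 5\right) + \frac{2}{3}\right) = 1 \left(\left(-5 - 2 b\right) + \frac{2}{3}\right) = 1 \left(- \frac{13}{3} - 2 b\right) = - \frac{13}{3} - 2 b$)
$P{\left(q{\left(15 \right)} \right)} - -32711 = \left(- \frac{13}{3} - 30\right) - -32711 = \left(- \frac{13}{3} - 30\right) + 32711 = - \frac{103}{3} + 32711 = \frac{98030}{3}$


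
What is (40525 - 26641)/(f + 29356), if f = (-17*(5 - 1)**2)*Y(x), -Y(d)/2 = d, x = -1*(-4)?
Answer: 3471/7883 ≈ 0.44031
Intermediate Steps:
x = 4
Y(d) = -2*d
f = 2176 (f = (-17*(5 - 1)**2)*(-2*4) = -17*4**2*(-8) = -17*16*(-8) = -272*(-8) = 2176)
(40525 - 26641)/(f + 29356) = (40525 - 26641)/(2176 + 29356) = 13884/31532 = 13884*(1/31532) = 3471/7883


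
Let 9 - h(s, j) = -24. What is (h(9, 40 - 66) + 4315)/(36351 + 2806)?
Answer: 4348/39157 ≈ 0.11104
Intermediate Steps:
h(s, j) = 33 (h(s, j) = 9 - 1*(-24) = 9 + 24 = 33)
(h(9, 40 - 66) + 4315)/(36351 + 2806) = (33 + 4315)/(36351 + 2806) = 4348/39157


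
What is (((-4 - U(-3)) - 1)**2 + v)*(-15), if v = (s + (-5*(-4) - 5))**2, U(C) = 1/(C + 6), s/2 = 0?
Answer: -11405/3 ≈ -3801.7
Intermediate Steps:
s = 0 (s = 2*0 = 0)
U(C) = 1/(6 + C)
v = 225 (v = (0 + (-5*(-4) - 5))**2 = (0 + (20 - 5))**2 = (0 + 15)**2 = 15**2 = 225)
(((-4 - U(-3)) - 1)**2 + v)*(-15) = (((-4 - 1/(6 - 3)) - 1)**2 + 225)*(-15) = (((-4 - 1/3) - 1)**2 + 225)*(-15) = ((-13/3 - 1)**2 + 225)*(-15) = ((-16/3)**2 + 225)*(-15) = (256/9 + 225)*(-15) = (2281/9)*(-15) = -11405/3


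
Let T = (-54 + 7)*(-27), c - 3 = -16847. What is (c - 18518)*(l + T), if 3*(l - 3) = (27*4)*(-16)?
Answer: -24611952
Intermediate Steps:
c = -16844 (c = 3 - 16847 = -16844)
l = -573 (l = 3 + ((27*4)*(-16))/3 = 3 + (108*(-16))/3 = 3 + (⅓)*(-1728) = 3 - 576 = -573)
T = 1269 (T = -47*(-27) = 1269)
(c - 18518)*(l + T) = (-16844 - 18518)*(-573 + 1269) = -35362*696 = -24611952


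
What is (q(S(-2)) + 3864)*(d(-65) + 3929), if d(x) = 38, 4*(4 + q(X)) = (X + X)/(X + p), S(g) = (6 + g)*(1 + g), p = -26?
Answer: 229693267/15 ≈ 1.5313e+7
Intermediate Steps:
S(g) = (1 + g)*(6 + g)
q(X) = -4 + X/(2*(-26 + X)) (q(X) = -4 + ((X + X)/(X - 26))/4 = -4 + ((2*X)/(-26 + X))/4 = -4 + (2*X/(-26 + X))/4 = -4 + X/(2*(-26 + X)))
(q(S(-2)) + 3864)*(d(-65) + 3929) = ((208 - 7*(6 + (-2)² + 7*(-2)))/(2*(-26 + (6 + (-2)² + 7*(-2)))) + 3864)*(38 + 3929) = ((208 - 7*(6 + 4 - 14))/(2*(-26 + (6 + 4 - 14))) + 3864)*3967 = ((208 - 7*(-4))/(2*(-26 - 4)) + 3864)*3967 = ((½)*(208 + 28)/(-30) + 3864)*3967 = ((½)*(-1/30)*236 + 3864)*3967 = (-59/15 + 3864)*3967 = (57901/15)*3967 = 229693267/15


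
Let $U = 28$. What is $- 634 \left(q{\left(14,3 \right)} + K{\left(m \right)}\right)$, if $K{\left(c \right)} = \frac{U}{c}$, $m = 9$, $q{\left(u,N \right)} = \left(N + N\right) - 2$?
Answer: $- \frac{40576}{9} \approx -4508.4$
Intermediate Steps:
$q{\left(u,N \right)} = -2 + 2 N$ ($q{\left(u,N \right)} = 2 N - 2 = -2 + 2 N$)
$K{\left(c \right)} = \frac{28}{c}$
$- 634 \left(q{\left(14,3 \right)} + K{\left(m \right)}\right) = - 634 \left(\left(-2 + 2 \cdot 3\right) + \frac{28}{9}\right) = - 634 \left(\left(-2 + 6\right) + 28 \cdot \frac{1}{9}\right) = - 634 \left(4 + \frac{28}{9}\right) = \left(-634\right) \frac{64}{9} = - \frac{40576}{9}$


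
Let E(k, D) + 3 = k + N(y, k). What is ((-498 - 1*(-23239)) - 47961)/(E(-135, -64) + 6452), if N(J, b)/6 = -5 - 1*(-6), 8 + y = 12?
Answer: -1261/316 ≈ -3.9905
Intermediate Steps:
y = 4 (y = -8 + 12 = 4)
N(J, b) = 6 (N(J, b) = 6*(-5 - 1*(-6)) = 6*(-5 + 6) = 6*1 = 6)
E(k, D) = 3 + k (E(k, D) = -3 + (k + 6) = -3 + (6 + k) = 3 + k)
((-498 - 1*(-23239)) - 47961)/(E(-135, -64) + 6452) = ((-498 - 1*(-23239)) - 47961)/((3 - 135) + 6452) = ((-498 + 23239) - 47961)/(-132 + 6452) = (22741 - 47961)/6320 = -25220*1/6320 = -1261/316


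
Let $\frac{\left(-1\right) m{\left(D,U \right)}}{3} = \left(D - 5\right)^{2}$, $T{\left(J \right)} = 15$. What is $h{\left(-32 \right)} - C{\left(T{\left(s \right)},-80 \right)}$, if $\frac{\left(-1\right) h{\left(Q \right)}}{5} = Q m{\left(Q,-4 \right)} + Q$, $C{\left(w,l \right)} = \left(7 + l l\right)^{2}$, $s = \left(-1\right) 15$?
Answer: $-41706609$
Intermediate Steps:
$s = -15$
$m{\left(D,U \right)} = - 3 \left(-5 + D\right)^{2}$ ($m{\left(D,U \right)} = - 3 \left(D - 5\right)^{2} = - 3 \left(-5 + D\right)^{2}$)
$C{\left(w,l \right)} = \left(7 + l^{2}\right)^{2}$
$h{\left(Q \right)} = - 5 Q + 15 Q \left(-5 + Q\right)^{2}$ ($h{\left(Q \right)} = - 5 \left(Q \left(- 3 \left(-5 + Q\right)^{2}\right) + Q\right) = - 5 \left(- 3 Q \left(-5 + Q\right)^{2} + Q\right) = - 5 \left(Q - 3 Q \left(-5 + Q\right)^{2}\right) = - 5 Q + 15 Q \left(-5 + Q\right)^{2}$)
$h{\left(-32 \right)} - C{\left(T{\left(s \right)},-80 \right)} = 5 \left(-32\right) \left(-1 + 3 \left(-5 - 32\right)^{2}\right) - \left(7 + \left(-80\right)^{2}\right)^{2} = 5 \left(-32\right) \left(-1 + 3 \left(-37\right)^{2}\right) - \left(7 + 6400\right)^{2} = 5 \left(-32\right) \left(-1 + 3 \cdot 1369\right) - 6407^{2} = 5 \left(-32\right) \left(-1 + 4107\right) - 41049649 = 5 \left(-32\right) 4106 - 41049649 = -656960 - 41049649 = -41706609$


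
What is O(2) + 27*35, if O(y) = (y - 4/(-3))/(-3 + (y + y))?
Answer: 2845/3 ≈ 948.33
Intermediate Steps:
O(y) = (4/3 + y)/(-3 + 2*y) (O(y) = (y - 4*(-1/3))/(-3 + 2*y) = (y + 4/3)/(-3 + 2*y) = (4/3 + y)/(-3 + 2*y))
O(2) + 27*35 = (4 + 3*2)/(3*(-3 + 2*2)) + 27*35 = (4 + 6)/(3*(-3 + 4)) + 945 = (1/3)*10/1 + 945 = (1/3)*1*10 + 945 = 10/3 + 945 = 2845/3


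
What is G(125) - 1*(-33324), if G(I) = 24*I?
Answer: 36324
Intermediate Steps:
G(125) - 1*(-33324) = 24*125 - 1*(-33324) = 3000 + 33324 = 36324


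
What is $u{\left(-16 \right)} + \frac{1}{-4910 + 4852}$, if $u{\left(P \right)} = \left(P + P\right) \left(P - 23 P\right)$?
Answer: $- \frac{653313}{58} \approx -11264.0$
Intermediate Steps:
$u{\left(P \right)} = - 44 P^{2}$ ($u{\left(P \right)} = 2 P \left(- 22 P\right) = - 44 P^{2}$)
$u{\left(-16 \right)} + \frac{1}{-4910 + 4852} = - 44 \left(-16\right)^{2} + \frac{1}{-4910 + 4852} = \left(-44\right) 256 + \frac{1}{-58} = -11264 - \frac{1}{58} = - \frac{653313}{58}$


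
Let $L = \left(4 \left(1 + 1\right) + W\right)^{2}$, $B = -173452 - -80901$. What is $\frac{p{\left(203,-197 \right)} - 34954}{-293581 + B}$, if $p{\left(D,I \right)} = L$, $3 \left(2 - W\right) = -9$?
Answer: $\frac{34785}{386132} \approx 0.090086$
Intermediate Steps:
$W = 5$ ($W = 2 - -3 = 2 + 3 = 5$)
$B = -92551$ ($B = -173452 + 80901 = -92551$)
$L = 169$ ($L = \left(4 \left(1 + 1\right) + 5\right)^{2} = \left(4 \cdot 2 + 5\right)^{2} = \left(8 + 5\right)^{2} = 13^{2} = 169$)
$p{\left(D,I \right)} = 169$
$\frac{p{\left(203,-197 \right)} - 34954}{-293581 + B} = \frac{169 - 34954}{-293581 - 92551} = - \frac{34785}{-386132} = \left(-34785\right) \left(- \frac{1}{386132}\right) = \frac{34785}{386132}$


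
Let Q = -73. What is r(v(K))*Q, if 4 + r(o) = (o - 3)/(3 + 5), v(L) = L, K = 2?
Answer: 2409/8 ≈ 301.13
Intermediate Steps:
r(o) = -35/8 + o/8 (r(o) = -4 + (o - 3)/(3 + 5) = -4 + (-3 + o)/8 = -4 + (-3 + o)*(⅛) = -4 + (-3/8 + o/8) = -35/8 + o/8)
r(v(K))*Q = (-35/8 + (⅛)*2)*(-73) = (-35/8 + ¼)*(-73) = -33/8*(-73) = 2409/8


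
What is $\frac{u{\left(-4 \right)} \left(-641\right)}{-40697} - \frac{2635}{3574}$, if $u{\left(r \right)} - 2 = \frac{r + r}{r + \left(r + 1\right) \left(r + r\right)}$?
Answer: $- \frac{517855503}{727255390} \approx -0.71207$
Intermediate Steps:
$u{\left(r \right)} = 2 + \frac{2 r}{r + 2 r \left(1 + r\right)}$ ($u{\left(r \right)} = 2 + \frac{r + r}{r + \left(r + 1\right) \left(r + r\right)} = 2 + \frac{2 r}{r + \left(1 + r\right) 2 r} = 2 + \frac{2 r}{r + 2 r \left(1 + r\right)}$)
$\frac{u{\left(-4 \right)} \left(-641\right)}{-40697} - \frac{2635}{3574} = \frac{\frac{4 \left(2 - 4\right)}{3 + 2 \left(-4\right)} \left(-641\right)}{-40697} - \frac{2635}{3574} = 4 \frac{1}{3 - 8} \left(-2\right) \left(-641\right) \left(- \frac{1}{40697}\right) - \frac{2635}{3574} = 4 \frac{1}{-5} \left(-2\right) \left(-641\right) \left(- \frac{1}{40697}\right) - \frac{2635}{3574} = 4 \left(- \frac{1}{5}\right) \left(-2\right) \left(-641\right) \left(- \frac{1}{40697}\right) - \frac{2635}{3574} = \frac{8}{5} \left(-641\right) \left(- \frac{1}{40697}\right) - \frac{2635}{3574} = \left(- \frac{5128}{5}\right) \left(- \frac{1}{40697}\right) - \frac{2635}{3574} = \frac{5128}{203485} - \frac{2635}{3574} = - \frac{517855503}{727255390}$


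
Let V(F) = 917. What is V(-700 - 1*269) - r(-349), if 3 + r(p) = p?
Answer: 1269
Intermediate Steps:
r(p) = -3 + p
V(-700 - 1*269) - r(-349) = 917 - (-3 - 349) = 917 - 1*(-352) = 917 + 352 = 1269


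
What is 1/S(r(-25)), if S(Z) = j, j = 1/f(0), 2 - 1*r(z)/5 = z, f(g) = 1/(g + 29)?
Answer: 1/29 ≈ 0.034483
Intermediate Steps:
f(g) = 1/(29 + g)
r(z) = 10 - 5*z
j = 29 (j = 1/(1/(29 + 0)) = 1/(1/29) = 29)
S(Z) = 29
1/S(r(-25)) = 1/29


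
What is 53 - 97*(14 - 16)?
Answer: 247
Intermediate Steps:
53 - 97*(14 - 16) = 53 - 97*(-2) = 53 + 194 = 247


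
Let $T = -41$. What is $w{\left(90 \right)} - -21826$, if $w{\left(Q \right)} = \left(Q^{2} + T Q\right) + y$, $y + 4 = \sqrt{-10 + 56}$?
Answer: $26232 + \sqrt{46} \approx 26239.0$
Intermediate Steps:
$y = -4 + \sqrt{46}$ ($y = -4 + \sqrt{-10 + 56} = -4 + \sqrt{46} \approx 2.7823$)
$w{\left(Q \right)} = -4 + \sqrt{46} + Q^{2} - 41 Q$ ($w{\left(Q \right)} = \left(Q^{2} - 41 Q\right) - \left(4 - \sqrt{46}\right) = -4 + \sqrt{46} + Q^{2} - 41 Q$)
$w{\left(90 \right)} - -21826 = \left(-4 + \sqrt{46} + 90^{2} - 3690\right) - -21826 = \left(-4 + \sqrt{46} + 8100 - 3690\right) + 21826 = \left(4406 + \sqrt{46}\right) + 21826 = 26232 + \sqrt{46}$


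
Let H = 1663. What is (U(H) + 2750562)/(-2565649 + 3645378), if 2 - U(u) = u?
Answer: 2748901/1079729 ≈ 2.5459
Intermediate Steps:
U(u) = 2 - u
(U(H) + 2750562)/(-2565649 + 3645378) = ((2 - 1*1663) + 2750562)/(-2565649 + 3645378) = ((2 - 1663) + 2750562)/1079729 = (-1661 + 2750562)*(1/1079729) = 2748901*(1/1079729) = 2748901/1079729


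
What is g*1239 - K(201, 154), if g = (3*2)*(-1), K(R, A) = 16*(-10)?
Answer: -7274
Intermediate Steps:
K(R, A) = -160
g = -6 (g = 6*(-1) = -6)
g*1239 - K(201, 154) = -6*1239 - 1*(-160) = -7434 + 160 = -7274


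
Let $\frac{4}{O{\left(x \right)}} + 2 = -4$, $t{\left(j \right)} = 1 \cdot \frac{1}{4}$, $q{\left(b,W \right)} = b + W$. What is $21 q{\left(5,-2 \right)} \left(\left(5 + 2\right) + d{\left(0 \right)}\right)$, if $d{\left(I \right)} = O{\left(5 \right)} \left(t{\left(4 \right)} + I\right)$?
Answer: $\frac{861}{2} \approx 430.5$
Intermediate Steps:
$q{\left(b,W \right)} = W + b$
$t{\left(j \right)} = \frac{1}{4}$ ($t{\left(j \right)} = 1 \cdot \frac{1}{4} = \frac{1}{4}$)
$O{\left(x \right)} = - \frac{2}{3}$ ($O{\left(x \right)} = \frac{4}{-2 - 4} = \frac{4}{-6} = 4 \left(- \frac{1}{6}\right) = - \frac{2}{3}$)
$d{\left(I \right)} = - \frac{1}{6} - \frac{2 I}{3}$ ($d{\left(I \right)} = - \frac{2 \left(\frac{1}{4} + I\right)}{3} = - \frac{1}{6} - \frac{2 I}{3}$)
$21 q{\left(5,-2 \right)} \left(\left(5 + 2\right) + d{\left(0 \right)}\right) = 21 \left(-2 + 5\right) \left(\left(5 + 2\right) - \frac{1}{6}\right) = 21 \cdot 3 \left(7 + \left(- \frac{1}{6} + 0\right)\right) = 63 \left(7 - \frac{1}{6}\right) = 63 \cdot \frac{41}{6} = \frac{861}{2}$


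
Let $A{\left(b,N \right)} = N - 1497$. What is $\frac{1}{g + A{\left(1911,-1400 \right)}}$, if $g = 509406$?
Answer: $\frac{1}{506509} \approx 1.9743 \cdot 10^{-6}$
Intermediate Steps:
$A{\left(b,N \right)} = -1497 + N$
$\frac{1}{g + A{\left(1911,-1400 \right)}} = \frac{1}{509406 - 2897} = \frac{1}{506509}$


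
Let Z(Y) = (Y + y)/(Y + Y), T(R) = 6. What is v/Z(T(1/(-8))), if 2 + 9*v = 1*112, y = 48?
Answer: 220/81 ≈ 2.7160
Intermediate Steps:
v = 110/9 (v = -2/9 + (1*112)/9 = -2/9 + (⅑)*112 = -2/9 + 112/9 = 110/9 ≈ 12.222)
Z(Y) = (48 + Y)/(2*Y) (Z(Y) = (Y + 48)/(Y + Y) = (48 + Y)/((2*Y)) = (48 + Y)*(1/(2*Y)) = (48 + Y)/(2*Y))
v/Z(T(1/(-8))) = 110/(9*(((½)*(48 + 6)/6))) = 110/(9*(((½)*(⅙)*54))) = 110/(9*(9/2)) = (110/9)*(2/9) = 220/81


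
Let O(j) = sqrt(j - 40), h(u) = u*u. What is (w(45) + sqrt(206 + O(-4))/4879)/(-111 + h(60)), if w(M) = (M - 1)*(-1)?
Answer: -44/3489 + sqrt(206 + 2*I*sqrt(11))/17022831 ≈ -0.01261 + 1.3573e-8*I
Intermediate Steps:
h(u) = u**2
O(j) = sqrt(-40 + j)
w(M) = 1 - M (w(M) = (-1 + M)*(-1) = 1 - M)
(w(45) + sqrt(206 + O(-4))/4879)/(-111 + h(60)) = ((1 - 1*45) + sqrt(206 + sqrt(-40 - 4))/4879)/(-111 + 60**2) = ((1 - 45) + sqrt(206 + sqrt(-44))*(1/4879))/(-111 + 3600) = (-44 + sqrt(206 + 2*I*sqrt(11))*(1/4879))/3489 = (-44 + sqrt(206 + 2*I*sqrt(11))/4879)*(1/3489) = -44/3489 + sqrt(206 + 2*I*sqrt(11))/17022831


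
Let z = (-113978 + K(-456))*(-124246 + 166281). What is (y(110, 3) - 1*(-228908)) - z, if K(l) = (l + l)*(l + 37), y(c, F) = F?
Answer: -11271456339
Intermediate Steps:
K(l) = 2*l*(37 + l) (K(l) = (2*l)*(37 + l) = 2*l*(37 + l))
z = 11271685250 (z = (-113978 + 2*(-456)*(37 - 456))*(-124246 + 166281) = (-113978 + 2*(-456)*(-419))*42035 = (-113978 + 382128)*42035 = 268150*42035 = 11271685250)
(y(110, 3) - 1*(-228908)) - z = (3 - 1*(-228908)) - 1*11271685250 = (3 + 228908) - 11271685250 = 228911 - 11271685250 = -11271456339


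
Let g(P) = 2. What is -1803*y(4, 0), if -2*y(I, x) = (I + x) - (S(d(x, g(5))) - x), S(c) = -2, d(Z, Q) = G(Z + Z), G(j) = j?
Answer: 5409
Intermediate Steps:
d(Z, Q) = 2*Z (d(Z, Q) = Z + Z = 2*Z)
y(I, x) = -1 - x - I/2 (y(I, x) = -((I + x) - (-2 - x))/2 = -((I + x) + (2 + x))/2 = -(2 + I + 2*x)/2 = -1 - x - I/2)
-1803*y(4, 0) = -1803*(-1 - 1*0 - ½*4) = -1803*(-1 + 0 - 2) = -1803*(-3) = 5409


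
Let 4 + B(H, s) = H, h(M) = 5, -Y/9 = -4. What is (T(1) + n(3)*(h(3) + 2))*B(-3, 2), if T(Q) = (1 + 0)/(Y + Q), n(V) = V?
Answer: -5446/37 ≈ -147.19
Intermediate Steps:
Y = 36 (Y = -9*(-4) = 36)
B(H, s) = -4 + H
T(Q) = 1/(36 + Q) (T(Q) = (1 + 0)/(36 + Q) = 1/(36 + Q))
(T(1) + n(3)*(h(3) + 2))*B(-3, 2) = (1/(36 + 1) + 3*(5 + 2))*(-4 - 3) = (1/37 + 3*7)*(-7) = (1/37 + 21)*(-7) = (778/37)*(-7) = -5446/37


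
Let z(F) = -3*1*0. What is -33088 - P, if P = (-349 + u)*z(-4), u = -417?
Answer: -33088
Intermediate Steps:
z(F) = 0 (z(F) = -3*0 = 0)
P = 0 (P = (-349 - 417)*0 = -766*0 = 0)
-33088 - P = -33088 - 1*0 = -33088 + 0 = -33088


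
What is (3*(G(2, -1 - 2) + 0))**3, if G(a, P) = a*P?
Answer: -5832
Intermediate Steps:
G(a, P) = P*a
(3*(G(2, -1 - 2) + 0))**3 = (3*((-1 - 2)*2 + 0))**3 = (3*(-3*2 + 0))**3 = (3*(-6 + 0))**3 = (3*(-6))**3 = (-18)**3 = -5832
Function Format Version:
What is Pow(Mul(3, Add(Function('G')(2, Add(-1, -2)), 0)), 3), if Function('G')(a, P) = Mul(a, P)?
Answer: -5832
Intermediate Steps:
Function('G')(a, P) = Mul(P, a)
Pow(Mul(3, Add(Function('G')(2, Add(-1, -2)), 0)), 3) = Pow(Mul(3, Add(Mul(Add(-1, -2), 2), 0)), 3) = Pow(Mul(3, Add(Mul(-3, 2), 0)), 3) = Pow(Mul(3, Add(-6, 0)), 3) = Pow(Mul(3, -6), 3) = Pow(-18, 3) = -5832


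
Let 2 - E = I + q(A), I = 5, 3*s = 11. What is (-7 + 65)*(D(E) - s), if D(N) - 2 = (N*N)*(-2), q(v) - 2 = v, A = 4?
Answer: -28478/3 ≈ -9492.7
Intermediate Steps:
s = 11/3 (s = (⅓)*11 = 11/3 ≈ 3.6667)
q(v) = 2 + v
E = -9 (E = 2 - (5 + (2 + 4)) = 2 - (5 + 6) = 2 - 1*11 = 2 - 11 = -9)
D(N) = 2 - 2*N² (D(N) = 2 + (N*N)*(-2) = 2 + N²*(-2) = 2 - 2*N²)
(-7 + 65)*(D(E) - s) = (-7 + 65)*((2 - 2*(-9)²) - 1*11/3) = 58*((2 - 2*81) - 11/3) = 58*((2 - 162) - 11/3) = 58*(-160 - 11/3) = 58*(-491/3) = -28478/3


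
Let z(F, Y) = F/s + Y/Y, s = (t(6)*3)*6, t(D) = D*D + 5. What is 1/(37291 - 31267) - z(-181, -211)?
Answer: -559105/740952 ≈ -0.75458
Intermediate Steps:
t(D) = 5 + D**2 (t(D) = D**2 + 5 = 5 + D**2)
s = 738 (s = ((5 + 6**2)*3)*6 = ((5 + 36)*3)*6 = (41*3)*6 = 123*6 = 738)
z(F, Y) = 1 + F/738 (z(F, Y) = F/738 + Y/Y = F*(1/738) + 1 = F/738 + 1 = 1 + F/738)
1/(37291 - 31267) - z(-181, -211) = 1/(37291 - 31267) - (1 + (1/738)*(-181)) = 1/6024 - (1 - 181/738) = 1/6024 - 1*557/738 = 1/6024 - 557/738 = -559105/740952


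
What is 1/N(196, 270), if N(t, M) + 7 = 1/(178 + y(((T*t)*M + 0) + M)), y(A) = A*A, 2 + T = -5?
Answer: -137025829078/959180803545 ≈ -0.14286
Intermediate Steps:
T = -7 (T = -2 - 5 = -7)
y(A) = A²
N(t, M) = -7 + 1/(178 + (M - 7*M*t)²) (N(t, M) = -7 + 1/(178 + (((-7*t)*M + 0) + M)²) = -7 + 1/(178 + ((-7*M*t + 0) + M)²) = -7 + 1/(178 + (-7*M*t + M)²) = -7 + 1/(178 + (M - 7*M*t)²))
1/N(196, 270) = 1/((-1245 - 7*270²*(-1 + 7*196)²)/(178 + 270²*(-1 + 7*196)²)) = 1/((-1245 - 7*72900*(-1 + 1372)²)/(178 + 72900*(-1 + 1372)²)) = 1/((-1245 - 7*72900*1371²)/(178 + 72900*1371²)) = 1/((-1245 - 7*72900*1879641)/(178 + 72900*1879641)) = 1/((-1245 - 959180802300)/(178 + 137025828900)) = 1/(-959180803545/137025829078) = -137025829078/959180803545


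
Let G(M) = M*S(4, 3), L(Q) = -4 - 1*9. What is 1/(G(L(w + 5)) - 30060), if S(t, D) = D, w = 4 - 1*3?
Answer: -1/30099 ≈ -3.3224e-5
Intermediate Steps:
w = 1 (w = 4 - 3 = 1)
L(Q) = -13 (L(Q) = -4 - 9 = -13)
G(M) = 3*M (G(M) = M*3 = 3*M)
1/(G(L(w + 5)) - 30060) = 1/(3*(-13) - 30060) = 1/(-39 - 30060) = 1/(-30099) = -1/30099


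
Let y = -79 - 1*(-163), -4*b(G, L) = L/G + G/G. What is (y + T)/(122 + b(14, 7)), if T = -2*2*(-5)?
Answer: 832/973 ≈ 0.85509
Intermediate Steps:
b(G, L) = -¼ - L/(4*G) (b(G, L) = -(L/G + G/G)/4 = -(L/G + 1)/4 = -(1 + L/G)/4 = -¼ - L/(4*G))
T = 20 (T = -4*(-5) = 20)
y = 84 (y = -79 + 163 = 84)
(y + T)/(122 + b(14, 7)) = (84 + 20)/(122 + (¼)*(-1*14 - 1*7)/14) = 104/(122 + (¼)*(1/14)*(-14 - 7)) = 104/(122 + (¼)*(1/14)*(-21)) = 104/(122 - 3/8) = 104/(973/8) = 104*(8/973) = 832/973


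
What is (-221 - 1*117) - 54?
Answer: -392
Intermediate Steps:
(-221 - 1*117) - 54 = (-221 - 117) - 54 = -338 - 54 = -392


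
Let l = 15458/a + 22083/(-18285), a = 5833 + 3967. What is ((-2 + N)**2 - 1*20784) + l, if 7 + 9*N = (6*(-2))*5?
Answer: -10012403257349/483821100 ≈ -20694.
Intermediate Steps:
a = 9800
N = -67/9 (N = -7/9 + ((6*(-2))*5)/9 = -7/9 + (-12*5)/9 = -7/9 + (1/9)*(-60) = -7/9 - 20/3 = -67/9 ≈ -7.4444)
l = 2207871/5973100 (l = 15458/9800 + 22083/(-18285) = 15458*(1/9800) + 22083*(-1/18285) = 7729/4900 - 7361/6095 = 2207871/5973100 ≈ 0.36964)
((-2 + N)**2 - 1*20784) + l = ((-2 - 67/9)**2 - 1*20784) + 2207871/5973100 = ((-85/9)**2 - 20784) + 2207871/5973100 = (7225/81 - 20784) + 2207871/5973100 = -1676279/81 + 2207871/5973100 = -10012403257349/483821100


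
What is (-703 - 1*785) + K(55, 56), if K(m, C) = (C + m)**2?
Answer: 10833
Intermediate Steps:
(-703 - 1*785) + K(55, 56) = (-703 - 1*785) + (56 + 55)**2 = (-703 - 785) + 111**2 = -1488 + 12321 = 10833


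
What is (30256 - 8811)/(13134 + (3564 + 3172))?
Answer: 4289/3974 ≈ 1.0793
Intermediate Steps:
(30256 - 8811)/(13134 + (3564 + 3172)) = 21445/(13134 + 6736) = 21445/19870 = 21445*(1/19870) = 4289/3974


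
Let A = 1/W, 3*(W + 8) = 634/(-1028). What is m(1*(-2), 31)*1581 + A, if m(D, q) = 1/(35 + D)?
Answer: 6651169/139183 ≈ 47.787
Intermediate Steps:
W = -12653/1542 (W = -8 + (634/(-1028))/3 = -8 + (634*(-1/1028))/3 = -8 + (⅓)*(-317/514) = -8 - 317/1542 = -12653/1542 ≈ -8.2056)
A = -1542/12653 (A = 1/(-12653/1542) = -1542/12653 ≈ -0.12187)
m(1*(-2), 31)*1581 + A = 1581/(35 + 1*(-2)) - 1542/12653 = 1581/(35 - 2) - 1542/12653 = 1581/33 - 1542/12653 = (1/33)*1581 - 1542/12653 = 527/11 - 1542/12653 = 6651169/139183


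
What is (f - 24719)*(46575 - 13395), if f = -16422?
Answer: -1365058380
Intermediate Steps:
(f - 24719)*(46575 - 13395) = (-16422 - 24719)*(46575 - 13395) = -41141*33180 = -1365058380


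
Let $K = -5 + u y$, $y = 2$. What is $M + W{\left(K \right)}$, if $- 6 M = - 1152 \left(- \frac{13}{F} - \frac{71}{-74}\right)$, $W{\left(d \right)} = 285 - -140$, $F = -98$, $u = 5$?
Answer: $\frac{1150685}{1813} \approx 634.69$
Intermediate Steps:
$K = 5$ ($K = -5 + 5 \cdot 2 = -5 + 10 = 5$)
$W{\left(d \right)} = 425$ ($W{\left(d \right)} = 285 + 140 = 425$)
$M = \frac{380160}{1813}$ ($M = - \frac{\left(-1152\right) \left(- \frac{13}{-98} - \frac{71}{-74}\right)}{6} = - \frac{\left(-1152\right) \left(\left(-13\right) \left(- \frac{1}{98}\right) - - \frac{71}{74}\right)}{6} = - \frac{\left(-1152\right) \left(\frac{13}{98} + \frac{71}{74}\right)}{6} = - \frac{\left(-1152\right) \frac{1980}{1813}}{6} = \left(- \frac{1}{6}\right) \left(- \frac{2280960}{1813}\right) = \frac{380160}{1813} \approx 209.69$)
$M + W{\left(K \right)} = \frac{380160}{1813} + 425 = \frac{1150685}{1813}$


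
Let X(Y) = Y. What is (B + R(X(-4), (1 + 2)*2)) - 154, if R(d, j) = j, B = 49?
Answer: -99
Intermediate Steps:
(B + R(X(-4), (1 + 2)*2)) - 154 = (49 + (1 + 2)*2) - 154 = (49 + 3*2) - 154 = (49 + 6) - 154 = 55 - 154 = -99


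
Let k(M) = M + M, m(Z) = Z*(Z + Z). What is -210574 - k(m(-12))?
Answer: -211150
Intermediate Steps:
m(Z) = 2*Z² (m(Z) = Z*(2*Z) = 2*Z²)
k(M) = 2*M
-210574 - k(m(-12)) = -210574 - 2*2*(-12)² = -210574 - 2*2*144 = -210574 - 2*288 = -210574 - 1*576 = -210574 - 576 = -211150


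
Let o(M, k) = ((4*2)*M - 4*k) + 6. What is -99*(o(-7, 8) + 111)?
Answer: -2871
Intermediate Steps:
o(M, k) = 6 - 4*k + 8*M (o(M, k) = (8*M - 4*k) + 6 = (-4*k + 8*M) + 6 = 6 - 4*k + 8*M)
-99*(o(-7, 8) + 111) = -99*((6 - 4*8 + 8*(-7)) + 111) = -99*((6 - 32 - 56) + 111) = -99*(-82 + 111) = -99*29 = -2871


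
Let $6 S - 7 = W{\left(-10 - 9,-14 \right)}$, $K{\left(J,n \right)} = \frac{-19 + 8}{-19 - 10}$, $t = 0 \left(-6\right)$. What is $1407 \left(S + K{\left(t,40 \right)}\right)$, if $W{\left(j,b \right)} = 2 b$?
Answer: $- \frac{254667}{58} \approx -4390.8$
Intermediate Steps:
$t = 0$
$K{\left(J,n \right)} = \frac{11}{29}$ ($K{\left(J,n \right)} = - \frac{11}{-29} = \left(-11\right) \left(- \frac{1}{29}\right) = \frac{11}{29}$)
$S = - \frac{7}{2}$ ($S = \frac{7}{6} + \frac{2 \left(-14\right)}{6} = \frac{7}{6} + \frac{1}{6} \left(-28\right) = \frac{7}{6} - \frac{14}{3} = - \frac{7}{2} \approx -3.5$)
$1407 \left(S + K{\left(t,40 \right)}\right) = 1407 \left(- \frac{7}{2} + \frac{11}{29}\right) = 1407 \left(- \frac{181}{58}\right) = - \frac{254667}{58}$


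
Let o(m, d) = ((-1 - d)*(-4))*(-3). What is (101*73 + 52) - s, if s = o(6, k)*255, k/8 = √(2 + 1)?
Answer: 10485 + 24480*√3 ≈ 52886.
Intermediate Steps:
k = 8*√3 (k = 8*√(2 + 1) = 8*√3 ≈ 13.856)
o(m, d) = -12 - 12*d (o(m, d) = (4 + 4*d)*(-3) = -12 - 12*d)
s = -3060 - 24480*√3 (s = (-12 - 96*√3)*255 = -3060 - 24480*√3 ≈ -45461.)
(101*73 + 52) - s = (101*73 + 52) - (-3060 - 24480*√3) = (7373 + 52) + (3060 + 24480*√3) = 7425 + (3060 + 24480*√3) = 10485 + 24480*√3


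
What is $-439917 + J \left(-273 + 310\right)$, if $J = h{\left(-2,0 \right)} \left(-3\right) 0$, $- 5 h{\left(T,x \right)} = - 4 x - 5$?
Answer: $-439917$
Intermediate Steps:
$h{\left(T,x \right)} = 1 + \frac{4 x}{5}$ ($h{\left(T,x \right)} = - \frac{- 4 x - 5}{5} = - \frac{-5 - 4 x}{5} = 1 + \frac{4 x}{5}$)
$J = 0$ ($J = \left(1 + \frac{4}{5} \cdot 0\right) \left(-3\right) 0 = \left(1 + 0\right) \left(-3\right) 0 = 1 \left(-3\right) 0 = \left(-3\right) 0 = 0$)
$-439917 + J \left(-273 + 310\right) = -439917 + 0 \left(-273 + 310\right) = -439917 + 0 \cdot 37 = -439917 + 0 = -439917$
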